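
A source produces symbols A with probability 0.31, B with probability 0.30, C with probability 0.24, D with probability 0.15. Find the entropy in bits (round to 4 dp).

H = −Σ pᵢ log₂ pᵢ.
−0.31·log₂(0.31) = 0.5238
−0.30·log₂(0.30) = 0.5211
−0.24·log₂(0.24) = 0.4941
−0.15·log₂(0.15) = 0.4105
Sum ≈ 1.9496 → 1.9496 bits.

1.9496 bits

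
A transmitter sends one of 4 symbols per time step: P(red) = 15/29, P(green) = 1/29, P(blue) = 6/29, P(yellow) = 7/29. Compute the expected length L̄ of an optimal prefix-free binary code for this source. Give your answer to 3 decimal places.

1.724 bits/symbol

Repeatedly combine the two least-probable nodes; the expected code length is the sum of the merged weights.
merge 1/29 + 6/29 → 7/29
merge 7/29 + 7/29 → 14/29
merge 14/29 + 15/29 → 1
L = 7/29 + 14/29 + 1 = 50/29 ≈ 1.724 bits/symbol.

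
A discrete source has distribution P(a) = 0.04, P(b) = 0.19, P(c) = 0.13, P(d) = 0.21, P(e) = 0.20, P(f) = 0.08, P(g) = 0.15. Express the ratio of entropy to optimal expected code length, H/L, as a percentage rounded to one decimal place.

Entropy H = −Σ p log₂ p ≈ 2.6629 bits.
Huffman merges: 1/25+2/25→3/25; 3/25+13/100→1/4; 3/20+19/100→17/50; 1/5+21/100→41/100; 1/4+17/50→59/100; 41/100+59/100→1. L = 271/100 ≈ 2.7100.
Efficiency = H/L = 2.6629/2.7100 = 98.3%.

98.3%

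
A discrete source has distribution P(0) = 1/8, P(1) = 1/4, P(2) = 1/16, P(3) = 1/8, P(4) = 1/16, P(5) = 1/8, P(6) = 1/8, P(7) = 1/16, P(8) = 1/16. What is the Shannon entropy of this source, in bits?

3 bits

Each probability is a power of 1/2, so log₂(1/p) is an integer.
H = Σ p·log₂(1/p) = 1/8·3 + 1/4·2 + 1/16·4 + 1/8·3 + 1/16·4 + 1/8·3 + 1/8·3 + 1/16·4 + 1/16·4 = 3 bits.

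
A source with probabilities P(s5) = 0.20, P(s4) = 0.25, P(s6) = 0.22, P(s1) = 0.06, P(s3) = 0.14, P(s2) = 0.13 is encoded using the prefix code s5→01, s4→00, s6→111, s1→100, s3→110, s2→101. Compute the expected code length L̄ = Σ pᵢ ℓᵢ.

2.55 bits/symbol

L̄ = Σ pᵢ·ℓᵢ = 0.20·2 + 0.25·2 + 0.22·3 + 0.06·3 + 0.14·3 + 0.13·3 = 2.55 bits/symbol.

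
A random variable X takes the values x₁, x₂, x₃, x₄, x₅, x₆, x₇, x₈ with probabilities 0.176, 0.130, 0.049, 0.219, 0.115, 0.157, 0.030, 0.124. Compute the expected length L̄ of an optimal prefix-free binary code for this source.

Repeatedly combine the two least-probable nodes; the expected code length is the sum of the merged weights.
merge 3/100 + 49/1000 → 79/1000
merge 79/1000 + 23/200 → 97/500
merge 31/250 + 13/100 → 127/500
merge 157/1000 + 22/125 → 333/1000
merge 97/500 + 219/1000 → 413/1000
merge 127/500 + 333/1000 → 587/1000
merge 413/1000 + 587/1000 → 1
L = 79/1000 + 97/500 + 127/500 + 333/1000 + 413/1000 + 587/1000 + 1 = 143/50 = 2.86 bits/symbol.

2.86 bits/symbol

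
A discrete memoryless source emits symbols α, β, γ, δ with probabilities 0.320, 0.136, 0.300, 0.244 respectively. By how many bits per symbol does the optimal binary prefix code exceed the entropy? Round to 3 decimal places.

0.065 bits

Entropy H = −Σ p log₂ p ≈ 1.9351 bits.
Huffman merges: 17/125+61/250→19/50; 3/10+8/25→31/50; 19/50+31/50→1. L = 2 ≈ 2.0000.
L − H = 2.0000 − 1.9351 = 0.065 bits.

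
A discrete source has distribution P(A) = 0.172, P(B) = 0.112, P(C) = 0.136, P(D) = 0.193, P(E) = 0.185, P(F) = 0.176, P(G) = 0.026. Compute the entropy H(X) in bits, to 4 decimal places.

2.6684 bits

H = −Σ pᵢ log₂ pᵢ.
−0.172·log₂(0.172) = 0.4368
−0.112·log₂(0.112) = 0.3537
−0.136·log₂(0.136) = 0.3915
−0.193·log₂(0.193) = 0.4581
−0.185·log₂(0.185) = 0.4504
−0.176·log₂(0.176) = 0.4411
−0.026·log₂(0.026) = 0.1369
Sum ≈ 2.6684 → 2.6684 bits.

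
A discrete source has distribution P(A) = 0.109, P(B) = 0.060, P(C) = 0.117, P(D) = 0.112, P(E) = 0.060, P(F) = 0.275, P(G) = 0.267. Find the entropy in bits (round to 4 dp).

H = −Σ pᵢ log₂ pᵢ.
−0.109·log₂(0.109) = 0.3485
−0.060·log₂(0.060) = 0.2435
−0.117·log₂(0.117) = 0.3622
−0.112·log₂(0.112) = 0.3537
−0.060·log₂(0.060) = 0.2435
−0.275·log₂(0.275) = 0.5122
−0.267·log₂(0.267) = 0.5087
Sum ≈ 2.5724 → 2.5724 bits.

2.5724 bits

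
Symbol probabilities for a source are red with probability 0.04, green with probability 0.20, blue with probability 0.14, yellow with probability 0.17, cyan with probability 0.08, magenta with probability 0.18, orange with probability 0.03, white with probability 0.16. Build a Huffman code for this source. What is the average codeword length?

2.84 bits/symbol

Repeatedly combine the two least-probable nodes; the expected code length is the sum of the merged weights.
merge 3/100 + 1/25 → 7/100
merge 7/100 + 2/25 → 3/20
merge 7/50 + 3/20 → 29/100
merge 4/25 + 17/100 → 33/100
merge 9/50 + 1/5 → 19/50
merge 29/100 + 33/100 → 31/50
merge 19/50 + 31/50 → 1
L = 7/100 + 3/20 + 29/100 + 33/100 + 19/50 + 31/50 + 1 = 71/25 = 2.84 bits/symbol.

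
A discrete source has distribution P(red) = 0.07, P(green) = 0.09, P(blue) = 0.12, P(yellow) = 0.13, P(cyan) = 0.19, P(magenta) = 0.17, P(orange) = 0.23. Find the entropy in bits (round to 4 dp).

2.7084 bits

H = −Σ pᵢ log₂ pᵢ.
−0.07·log₂(0.07) = 0.2686
−0.09·log₂(0.09) = 0.3127
−0.12·log₂(0.12) = 0.3671
−0.13·log₂(0.13) = 0.3826
−0.19·log₂(0.19) = 0.4552
−0.17·log₂(0.17) = 0.4346
−0.23·log₂(0.23) = 0.4877
Sum ≈ 2.7084 → 2.7084 bits.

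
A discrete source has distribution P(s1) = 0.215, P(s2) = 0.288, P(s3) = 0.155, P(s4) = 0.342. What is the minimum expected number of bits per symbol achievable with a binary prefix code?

Repeatedly combine the two least-probable nodes; the expected code length is the sum of the merged weights.
merge 31/200 + 43/200 → 37/100
merge 36/125 + 171/500 → 63/100
merge 37/100 + 63/100 → 1
L = 37/100 + 63/100 + 1 = 2 bits/symbol.

2 bits/symbol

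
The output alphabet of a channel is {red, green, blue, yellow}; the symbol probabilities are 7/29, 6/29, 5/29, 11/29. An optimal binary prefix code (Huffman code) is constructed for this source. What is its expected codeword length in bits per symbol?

2 bits/symbol

Repeatedly combine the two least-probable nodes; the expected code length is the sum of the merged weights.
merge 5/29 + 6/29 → 11/29
merge 7/29 + 11/29 → 18/29
merge 11/29 + 18/29 → 1
L = 11/29 + 18/29 + 1 = 2 bits/symbol.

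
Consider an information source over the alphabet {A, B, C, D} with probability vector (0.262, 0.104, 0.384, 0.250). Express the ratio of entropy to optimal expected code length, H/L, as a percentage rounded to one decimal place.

Entropy H = −Σ p log₂ p ≈ 1.8761 bits.
Huffman merges: 13/125+1/4→177/500; 131/500+177/500→77/125; 48/125+77/125→1. L = 197/100 ≈ 1.9700.
Efficiency = H/L = 1.8761/1.9700 = 95.2%.

95.2%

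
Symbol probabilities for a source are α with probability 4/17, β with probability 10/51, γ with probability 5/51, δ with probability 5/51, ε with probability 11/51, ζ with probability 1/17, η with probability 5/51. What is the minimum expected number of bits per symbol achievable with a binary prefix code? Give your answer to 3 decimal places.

2.706 bits/symbol

Repeatedly combine the two least-probable nodes; the expected code length is the sum of the merged weights.
merge 1/17 + 5/51 → 8/51
merge 5/51 + 5/51 → 10/51
merge 8/51 + 10/51 → 6/17
merge 10/51 + 11/51 → 7/17
merge 4/17 + 6/17 → 10/17
merge 7/17 + 10/17 → 1
L = 8/51 + 10/51 + 6/17 + 7/17 + 10/17 + 1 = 46/17 ≈ 2.706 bits/symbol.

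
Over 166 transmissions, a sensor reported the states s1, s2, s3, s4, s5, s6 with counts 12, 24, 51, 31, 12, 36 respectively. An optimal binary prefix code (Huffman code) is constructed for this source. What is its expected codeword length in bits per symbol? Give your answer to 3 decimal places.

Probabilities are the counts divided by 166.
Repeatedly combine the two least-probable nodes; the expected code length is the sum of the merged weights.
merge 6/83 + 6/83 → 12/83
merge 12/83 + 12/83 → 24/83
merge 31/166 + 18/83 → 67/166
merge 24/83 + 51/166 → 99/166
merge 67/166 + 99/166 → 1
L = 12/83 + 24/83 + 67/166 + 99/166 + 1 = 202/83 ≈ 2.434 bits/symbol.

2.434 bits/symbol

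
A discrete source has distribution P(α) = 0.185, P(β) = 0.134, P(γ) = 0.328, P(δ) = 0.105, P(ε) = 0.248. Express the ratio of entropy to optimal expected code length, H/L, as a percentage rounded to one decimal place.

Entropy H = −Σ p log₂ p ≈ 2.2067 bits.
Huffman merges: 21/200+67/500→239/1000; 37/200+239/1000→53/125; 31/125+41/125→72/125; 53/125+72/125→1. L = 2239/1000 ≈ 2.2390.
Efficiency = H/L = 2.2067/2.2390 = 98.6%.

98.6%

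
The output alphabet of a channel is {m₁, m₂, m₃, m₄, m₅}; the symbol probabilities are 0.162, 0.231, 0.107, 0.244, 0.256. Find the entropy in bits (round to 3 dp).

2.259 bits

H = −Σ pᵢ log₂ pᵢ.
−0.162·log₂(0.162) = 0.4254
−0.231·log₂(0.231) = 0.4883
−0.107·log₂(0.107) = 0.3450
−0.244·log₂(0.244) = 0.4966
−0.256·log₂(0.256) = 0.5032
Sum ≈ 2.2585 → 2.259 bits.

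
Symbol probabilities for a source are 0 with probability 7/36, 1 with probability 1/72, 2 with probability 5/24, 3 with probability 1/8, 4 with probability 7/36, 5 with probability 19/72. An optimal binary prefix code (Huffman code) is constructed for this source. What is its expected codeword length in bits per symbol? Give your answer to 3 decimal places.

Repeatedly combine the two least-probable nodes; the expected code length is the sum of the merged weights.
merge 1/72 + 1/8 → 5/36
merge 5/36 + 7/36 → 1/3
merge 7/36 + 5/24 → 29/72
merge 19/72 + 1/3 → 43/72
merge 29/72 + 43/72 → 1
L = 5/36 + 1/3 + 29/72 + 43/72 + 1 = 89/36 ≈ 2.472 bits/symbol.

2.472 bits/symbol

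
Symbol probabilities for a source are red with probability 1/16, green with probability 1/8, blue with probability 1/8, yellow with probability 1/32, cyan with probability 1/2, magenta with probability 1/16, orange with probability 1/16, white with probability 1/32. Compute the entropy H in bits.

2.3125 bits

Each probability is a power of 1/2, so log₂(1/p) is an integer.
H = Σ p·log₂(1/p) = 1/16·4 + 1/8·3 + 1/8·3 + 1/32·5 + 1/2·1 + 1/16·4 + 1/16·4 + 1/32·5 = 2.3125 bits.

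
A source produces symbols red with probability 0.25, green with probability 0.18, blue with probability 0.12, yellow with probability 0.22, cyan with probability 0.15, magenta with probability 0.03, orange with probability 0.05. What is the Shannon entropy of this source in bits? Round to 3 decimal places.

2.571 bits

H = −Σ pᵢ log₂ pᵢ.
−0.25·log₂(0.25) = 0.5000
−0.18·log₂(0.18) = 0.4453
−0.12·log₂(0.12) = 0.3671
−0.22·log₂(0.22) = 0.4806
−0.15·log₂(0.15) = 0.4105
−0.03·log₂(0.03) = 0.1518
−0.05·log₂(0.05) = 0.2161
Sum ≈ 2.5714 → 2.571 bits.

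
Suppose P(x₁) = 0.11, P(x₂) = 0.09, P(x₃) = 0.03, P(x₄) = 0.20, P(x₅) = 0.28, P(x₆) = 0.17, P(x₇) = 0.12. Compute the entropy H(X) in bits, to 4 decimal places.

2.5950 bits

H = −Σ pᵢ log₂ pᵢ.
−0.11·log₂(0.11) = 0.3503
−0.09·log₂(0.09) = 0.3127
−0.03·log₂(0.03) = 0.1518
−0.20·log₂(0.20) = 0.4644
−0.28·log₂(0.28) = 0.5142
−0.17·log₂(0.17) = 0.4346
−0.12·log₂(0.12) = 0.3671
Sum ≈ 2.5950 → 2.5950 bits.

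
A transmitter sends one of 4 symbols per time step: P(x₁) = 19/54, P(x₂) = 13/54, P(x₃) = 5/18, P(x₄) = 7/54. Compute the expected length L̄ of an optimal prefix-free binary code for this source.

2 bits/symbol

Repeatedly combine the two least-probable nodes; the expected code length is the sum of the merged weights.
merge 7/54 + 13/54 → 10/27
merge 5/18 + 19/54 → 17/27
merge 10/27 + 17/27 → 1
L = 10/27 + 17/27 + 1 = 2 bits/symbol.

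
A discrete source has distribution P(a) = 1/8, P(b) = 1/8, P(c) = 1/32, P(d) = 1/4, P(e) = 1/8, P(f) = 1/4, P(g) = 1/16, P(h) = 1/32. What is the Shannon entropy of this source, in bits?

2.6875 bits

Each probability is a power of 1/2, so log₂(1/p) is an integer.
H = Σ p·log₂(1/p) = 1/8·3 + 1/8·3 + 1/32·5 + 1/4·2 + 1/8·3 + 1/4·2 + 1/16·4 + 1/32·5 = 2.6875 bits.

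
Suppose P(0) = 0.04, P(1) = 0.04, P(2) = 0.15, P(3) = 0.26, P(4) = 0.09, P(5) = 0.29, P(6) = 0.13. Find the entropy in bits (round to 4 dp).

H = −Σ pᵢ log₂ pᵢ.
−0.04·log₂(0.04) = 0.1858
−0.04·log₂(0.04) = 0.1858
−0.15·log₂(0.15) = 0.4105
−0.26·log₂(0.26) = 0.5053
−0.09·log₂(0.09) = 0.3127
−0.29·log₂(0.29) = 0.5179
−0.13·log₂(0.13) = 0.3826
Sum ≈ 2.5005 → 2.5005 bits.

2.5005 bits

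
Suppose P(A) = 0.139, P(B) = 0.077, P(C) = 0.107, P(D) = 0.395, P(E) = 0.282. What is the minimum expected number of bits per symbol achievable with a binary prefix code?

Repeatedly combine the two least-probable nodes; the expected code length is the sum of the merged weights.
merge 77/1000 + 107/1000 → 23/125
merge 139/1000 + 23/125 → 323/1000
merge 141/500 + 323/1000 → 121/200
merge 79/200 + 121/200 → 1
L = 23/125 + 323/1000 + 121/200 + 1 = 264/125 = 2.112 bits/symbol.

2.112 bits/symbol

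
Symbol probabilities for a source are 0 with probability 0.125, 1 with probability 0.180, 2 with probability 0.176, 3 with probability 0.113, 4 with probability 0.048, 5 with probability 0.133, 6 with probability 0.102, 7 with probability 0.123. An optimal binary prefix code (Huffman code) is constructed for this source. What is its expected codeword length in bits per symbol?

Repeatedly combine the two least-probable nodes; the expected code length is the sum of the merged weights.
merge 6/125 + 51/500 → 3/20
merge 113/1000 + 123/1000 → 59/250
merge 1/8 + 133/1000 → 129/500
merge 3/20 + 22/125 → 163/500
merge 9/50 + 59/250 → 52/125
merge 129/500 + 163/500 → 73/125
merge 52/125 + 73/125 → 1
L = 3/20 + 59/250 + 129/500 + 163/500 + 52/125 + 73/125 + 1 = 297/100 = 2.97 bits/symbol.

2.97 bits/symbol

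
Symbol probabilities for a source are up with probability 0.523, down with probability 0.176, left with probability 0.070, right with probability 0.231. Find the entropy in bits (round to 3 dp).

H = −Σ pᵢ log₂ pᵢ.
−0.523·log₂(0.523) = 0.4891
−0.176·log₂(0.176) = 0.4411
−0.070·log₂(0.070) = 0.2686
−0.231·log₂(0.231) = 0.4883
Sum ≈ 1.6871 → 1.687 bits.

1.687 bits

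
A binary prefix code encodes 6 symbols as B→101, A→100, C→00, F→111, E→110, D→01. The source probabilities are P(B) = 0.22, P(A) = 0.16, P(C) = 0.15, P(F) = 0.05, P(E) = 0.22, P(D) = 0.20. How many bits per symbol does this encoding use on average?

L̄ = Σ pᵢ·ℓᵢ = 0.22·3 + 0.16·3 + 0.15·2 + 0.05·3 + 0.22·3 + 0.20·2 = 2.65 bits/symbol.

2.65 bits/symbol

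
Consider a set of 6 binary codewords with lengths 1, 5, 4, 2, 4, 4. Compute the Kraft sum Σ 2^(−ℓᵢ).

With common denominator 2^5 = 32: Σ 2^(−ℓᵢ) = 16/32 + 1/32 + 2/32 + 8/32 + 2/32 + 2/32 = 31/32 = 0.96875.

0.96875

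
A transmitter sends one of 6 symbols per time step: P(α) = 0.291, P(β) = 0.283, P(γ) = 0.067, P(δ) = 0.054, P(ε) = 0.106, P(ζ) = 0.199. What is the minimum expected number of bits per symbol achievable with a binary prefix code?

2.348 bits/symbol

Repeatedly combine the two least-probable nodes; the expected code length is the sum of the merged weights.
merge 27/500 + 67/1000 → 121/1000
merge 53/500 + 121/1000 → 227/1000
merge 199/1000 + 227/1000 → 213/500
merge 283/1000 + 291/1000 → 287/500
merge 213/500 + 287/500 → 1
L = 121/1000 + 227/1000 + 213/500 + 287/500 + 1 = 587/250 = 2.348 bits/symbol.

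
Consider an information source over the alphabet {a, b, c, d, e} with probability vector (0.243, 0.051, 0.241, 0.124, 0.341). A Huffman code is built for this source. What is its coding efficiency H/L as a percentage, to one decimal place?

97.1%

Entropy H = −Σ p log₂ p ≈ 2.1124 bits.
Huffman merges: 51/1000+31/250→7/40; 7/40+241/1000→52/125; 243/1000+341/1000→73/125; 52/125+73/125→1. L = 87/40 ≈ 2.1750.
Efficiency = H/L = 2.1124/2.1750 = 97.1%.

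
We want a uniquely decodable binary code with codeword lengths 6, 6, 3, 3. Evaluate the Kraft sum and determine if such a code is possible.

With common denominator 2^6 = 64: Σ 2^(−ℓᵢ) = 1/64 + 1/64 + 8/64 + 8/64 = 18/64 = 0.28125.
Kraft's inequality requires Σ ≤ 1; here Σ = 0.28125 ≤ 1, so such a prefix code exists.

0.28125; yes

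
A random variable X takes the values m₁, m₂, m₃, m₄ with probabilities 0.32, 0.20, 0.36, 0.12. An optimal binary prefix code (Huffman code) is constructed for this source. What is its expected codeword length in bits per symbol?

Repeatedly combine the two least-probable nodes; the expected code length is the sum of the merged weights.
merge 3/25 + 1/5 → 8/25
merge 8/25 + 8/25 → 16/25
merge 9/25 + 16/25 → 1
L = 8/25 + 16/25 + 1 = 49/25 = 1.96 bits/symbol.

1.96 bits/symbol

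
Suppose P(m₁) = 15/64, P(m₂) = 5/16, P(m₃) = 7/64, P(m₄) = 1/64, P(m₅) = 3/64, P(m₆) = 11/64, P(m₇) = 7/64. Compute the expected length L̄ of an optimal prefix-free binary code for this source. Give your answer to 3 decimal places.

2.516 bits/symbol

Repeatedly combine the two least-probable nodes; the expected code length is the sum of the merged weights.
merge 1/64 + 3/64 → 1/16
merge 1/16 + 7/64 → 11/64
merge 7/64 + 11/64 → 9/32
merge 11/64 + 15/64 → 13/32
merge 9/32 + 5/16 → 19/32
merge 13/32 + 19/32 → 1
L = 1/16 + 11/64 + 9/32 + 13/32 + 19/32 + 1 = 161/64 ≈ 2.516 bits/symbol.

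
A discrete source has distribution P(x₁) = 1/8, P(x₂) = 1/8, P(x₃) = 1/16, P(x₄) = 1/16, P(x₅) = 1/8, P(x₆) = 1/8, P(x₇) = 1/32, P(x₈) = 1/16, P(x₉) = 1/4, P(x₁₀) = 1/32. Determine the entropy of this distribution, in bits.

3.0625 bits

Each probability is a power of 1/2, so log₂(1/p) is an integer.
H = Σ p·log₂(1/p) = 1/8·3 + 1/8·3 + 1/16·4 + 1/16·4 + 1/8·3 + 1/8·3 + 1/32·5 + 1/16·4 + 1/4·2 + 1/32·5 = 3.0625 bits.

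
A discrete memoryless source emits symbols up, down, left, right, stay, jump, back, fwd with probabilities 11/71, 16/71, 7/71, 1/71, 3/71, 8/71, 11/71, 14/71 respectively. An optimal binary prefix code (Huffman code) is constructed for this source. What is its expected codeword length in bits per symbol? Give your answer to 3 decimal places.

2.789 bits/symbol

Repeatedly combine the two least-probable nodes; the expected code length is the sum of the merged weights.
merge 1/71 + 3/71 → 4/71
merge 4/71 + 7/71 → 11/71
merge 8/71 + 11/71 → 19/71
merge 11/71 + 11/71 → 22/71
merge 14/71 + 16/71 → 30/71
merge 19/71 + 22/71 → 41/71
merge 30/71 + 41/71 → 1
L = 4/71 + 11/71 + 19/71 + 22/71 + 30/71 + 41/71 + 1 = 198/71 ≈ 2.789 bits/symbol.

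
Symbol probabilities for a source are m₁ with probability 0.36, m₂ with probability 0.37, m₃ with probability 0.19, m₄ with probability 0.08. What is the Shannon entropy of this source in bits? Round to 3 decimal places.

1.808 bits

H = −Σ pᵢ log₂ pᵢ.
−0.36·log₂(0.36) = 0.5306
−0.37·log₂(0.37) = 0.5307
−0.19·log₂(0.19) = 0.4552
−0.08·log₂(0.08) = 0.2915
Sum ≈ 1.8081 → 1.808 bits.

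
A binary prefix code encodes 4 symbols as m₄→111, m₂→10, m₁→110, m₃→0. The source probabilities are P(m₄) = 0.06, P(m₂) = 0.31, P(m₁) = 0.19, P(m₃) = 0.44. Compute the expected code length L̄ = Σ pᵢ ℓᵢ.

L̄ = Σ pᵢ·ℓᵢ = 0.06·3 + 0.31·2 + 0.19·3 + 0.44·1 = 1.81 bits/symbol.

1.81 bits/symbol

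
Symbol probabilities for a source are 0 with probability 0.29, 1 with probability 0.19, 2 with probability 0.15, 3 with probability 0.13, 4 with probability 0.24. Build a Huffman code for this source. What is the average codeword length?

Repeatedly combine the two least-probable nodes; the expected code length is the sum of the merged weights.
merge 13/100 + 3/20 → 7/25
merge 19/100 + 6/25 → 43/100
merge 7/25 + 29/100 → 57/100
merge 43/100 + 57/100 → 1
L = 7/25 + 43/100 + 57/100 + 1 = 57/25 = 2.28 bits/symbol.

2.28 bits/symbol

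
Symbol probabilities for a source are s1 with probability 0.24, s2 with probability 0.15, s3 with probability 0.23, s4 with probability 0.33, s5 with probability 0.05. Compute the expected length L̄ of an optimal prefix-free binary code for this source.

Repeatedly combine the two least-probable nodes; the expected code length is the sum of the merged weights.
merge 1/20 + 3/20 → 1/5
merge 1/5 + 23/100 → 43/100
merge 6/25 + 33/100 → 57/100
merge 43/100 + 57/100 → 1
L = 1/5 + 43/100 + 57/100 + 1 = 11/5 = 2.2 bits/symbol.

2.2 bits/symbol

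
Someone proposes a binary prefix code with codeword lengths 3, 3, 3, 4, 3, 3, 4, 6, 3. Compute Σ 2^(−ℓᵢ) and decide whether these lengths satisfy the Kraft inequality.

0.890625; yes

With common denominator 2^6 = 64: Σ 2^(−ℓᵢ) = 8/64 + 8/64 + 8/64 + 4/64 + 8/64 + 8/64 + 4/64 + 1/64 + 8/64 = 57/64 = 0.890625.
Kraft's inequality requires Σ ≤ 1; here Σ = 0.890625 ≤ 1, so such a prefix code exists.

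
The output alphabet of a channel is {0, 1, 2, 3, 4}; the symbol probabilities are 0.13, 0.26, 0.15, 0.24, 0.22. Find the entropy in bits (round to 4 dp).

H = −Σ pᵢ log₂ pᵢ.
−0.13·log₂(0.13) = 0.3826
−0.26·log₂(0.26) = 0.5053
−0.15·log₂(0.15) = 0.4105
−0.24·log₂(0.24) = 0.4941
−0.22·log₂(0.22) = 0.4806
Sum ≈ 2.2732 → 2.2732 bits.

2.2732 bits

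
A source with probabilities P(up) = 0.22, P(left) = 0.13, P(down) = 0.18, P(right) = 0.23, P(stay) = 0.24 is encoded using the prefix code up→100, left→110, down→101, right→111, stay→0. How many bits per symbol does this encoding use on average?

2.52 bits/symbol

L̄ = Σ pᵢ·ℓᵢ = 0.22·3 + 0.13·3 + 0.18·3 + 0.23·3 + 0.24·1 = 2.52 bits/symbol.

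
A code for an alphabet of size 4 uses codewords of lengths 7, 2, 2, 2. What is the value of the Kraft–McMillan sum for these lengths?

With common denominator 2^7 = 128: Σ 2^(−ℓᵢ) = 1/128 + 32/128 + 32/128 + 32/128 = 97/128 = 0.7578125.

0.7578125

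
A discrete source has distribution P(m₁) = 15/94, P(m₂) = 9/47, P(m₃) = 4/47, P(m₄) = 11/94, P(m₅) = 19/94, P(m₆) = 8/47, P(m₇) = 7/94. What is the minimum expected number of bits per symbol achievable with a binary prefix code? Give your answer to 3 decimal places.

Repeatedly combine the two least-probable nodes; the expected code length is the sum of the merged weights.
merge 7/94 + 4/47 → 15/94
merge 11/94 + 15/94 → 13/47
merge 15/94 + 8/47 → 31/94
merge 9/47 + 19/94 → 37/94
merge 13/47 + 31/94 → 57/94
merge 37/94 + 57/94 → 1
L = 15/94 + 13/47 + 31/94 + 37/94 + 57/94 + 1 = 130/47 ≈ 2.766 bits/symbol.

2.766 bits/symbol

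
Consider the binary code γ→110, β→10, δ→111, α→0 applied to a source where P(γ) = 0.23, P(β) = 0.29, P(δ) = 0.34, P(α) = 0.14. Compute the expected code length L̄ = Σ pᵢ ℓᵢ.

L̄ = Σ pᵢ·ℓᵢ = 0.23·3 + 0.29·2 + 0.34·3 + 0.14·1 = 2.43 bits/symbol.

2.43 bits/symbol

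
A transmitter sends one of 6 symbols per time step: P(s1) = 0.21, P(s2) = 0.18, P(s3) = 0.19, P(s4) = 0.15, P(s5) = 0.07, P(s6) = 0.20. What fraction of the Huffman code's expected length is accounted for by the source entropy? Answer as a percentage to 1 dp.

97.2%

Entropy H = −Σ p log₂ p ≈ 2.5168 bits.
Huffman merges: 7/100+3/20→11/50; 9/50+19/100→37/100; 1/5+21/100→41/100; 11/50+37/100→59/100; 41/100+59/100→1. L = 259/100 ≈ 2.5900.
Efficiency = H/L = 2.5168/2.5900 = 97.2%.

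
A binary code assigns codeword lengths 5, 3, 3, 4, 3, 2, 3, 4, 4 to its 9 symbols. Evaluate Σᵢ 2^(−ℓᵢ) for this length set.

0.96875

With common denominator 2^5 = 32: Σ 2^(−ℓᵢ) = 1/32 + 4/32 + 4/32 + 2/32 + 4/32 + 8/32 + 4/32 + 2/32 + 2/32 = 31/32 = 0.96875.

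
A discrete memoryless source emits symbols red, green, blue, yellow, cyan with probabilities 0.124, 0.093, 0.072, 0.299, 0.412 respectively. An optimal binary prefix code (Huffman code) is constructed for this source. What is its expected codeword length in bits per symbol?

Repeatedly combine the two least-probable nodes; the expected code length is the sum of the merged weights.
merge 9/125 + 93/1000 → 33/200
merge 31/250 + 33/200 → 289/1000
merge 289/1000 + 299/1000 → 147/250
merge 103/250 + 147/250 → 1
L = 33/200 + 289/1000 + 147/250 + 1 = 1021/500 = 2.042 bits/symbol.

2.042 bits/symbol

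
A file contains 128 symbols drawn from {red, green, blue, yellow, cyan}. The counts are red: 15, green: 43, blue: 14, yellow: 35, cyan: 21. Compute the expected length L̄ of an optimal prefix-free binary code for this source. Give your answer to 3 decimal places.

2.227 bits/symbol

Probabilities are the counts divided by 128.
Repeatedly combine the two least-probable nodes; the expected code length is the sum of the merged weights.
merge 7/64 + 15/128 → 29/128
merge 21/128 + 29/128 → 25/64
merge 35/128 + 43/128 → 39/64
merge 25/64 + 39/64 → 1
L = 29/128 + 25/64 + 39/64 + 1 = 285/128 ≈ 2.227 bits/symbol.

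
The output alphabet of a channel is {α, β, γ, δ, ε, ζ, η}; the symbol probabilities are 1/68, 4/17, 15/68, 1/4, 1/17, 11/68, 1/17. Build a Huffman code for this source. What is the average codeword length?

2.5 bits/symbol

Repeatedly combine the two least-probable nodes; the expected code length is the sum of the merged weights.
merge 1/68 + 1/17 → 5/68
merge 1/17 + 5/68 → 9/68
merge 9/68 + 11/68 → 5/17
merge 15/68 + 4/17 → 31/68
merge 1/4 + 5/17 → 37/68
merge 31/68 + 37/68 → 1
L = 5/68 + 9/68 + 5/17 + 31/68 + 37/68 + 1 = 5/2 = 2.5 bits/symbol.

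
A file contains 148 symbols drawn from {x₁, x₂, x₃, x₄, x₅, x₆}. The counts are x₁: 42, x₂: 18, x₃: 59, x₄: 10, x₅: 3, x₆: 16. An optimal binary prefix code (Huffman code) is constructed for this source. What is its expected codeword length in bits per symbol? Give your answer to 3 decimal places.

2.203 bits/symbol

Probabilities are the counts divided by 148.
Repeatedly combine the two least-probable nodes; the expected code length is the sum of the merged weights.
merge 3/148 + 5/74 → 13/148
merge 13/148 + 4/37 → 29/148
merge 9/74 + 29/148 → 47/148
merge 21/74 + 47/148 → 89/148
merge 59/148 + 89/148 → 1
L = 13/148 + 29/148 + 47/148 + 89/148 + 1 = 163/74 ≈ 2.203 bits/symbol.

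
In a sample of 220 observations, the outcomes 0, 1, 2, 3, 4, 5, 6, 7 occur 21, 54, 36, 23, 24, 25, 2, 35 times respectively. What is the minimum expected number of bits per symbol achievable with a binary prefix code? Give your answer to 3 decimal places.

2.859 bits/symbol

Probabilities are the counts divided by 220.
Repeatedly combine the two least-probable nodes; the expected code length is the sum of the merged weights.
merge 1/110 + 21/220 → 23/220
merge 23/220 + 23/220 → 23/110
merge 6/55 + 5/44 → 49/220
merge 7/44 + 9/55 → 71/220
merge 23/110 + 49/220 → 19/44
merge 27/110 + 71/220 → 25/44
merge 19/44 + 25/44 → 1
L = 23/220 + 23/110 + 49/220 + 71/220 + 19/44 + 25/44 + 1 = 629/220 ≈ 2.859 bits/symbol.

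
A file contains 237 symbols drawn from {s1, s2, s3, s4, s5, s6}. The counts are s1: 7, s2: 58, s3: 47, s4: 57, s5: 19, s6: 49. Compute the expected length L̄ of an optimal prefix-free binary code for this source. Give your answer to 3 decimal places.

Probabilities are the counts divided by 237.
Repeatedly combine the two least-probable nodes; the expected code length is the sum of the merged weights.
merge 7/237 + 19/237 → 26/237
merge 26/237 + 47/237 → 73/237
merge 49/237 + 19/79 → 106/237
merge 58/237 + 73/237 → 131/237
merge 106/237 + 131/237 → 1
L = 26/237 + 73/237 + 106/237 + 131/237 + 1 = 191/79 ≈ 2.418 bits/symbol.

2.418 bits/symbol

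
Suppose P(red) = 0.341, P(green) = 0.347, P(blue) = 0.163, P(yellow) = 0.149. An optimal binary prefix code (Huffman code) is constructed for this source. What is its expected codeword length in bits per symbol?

Repeatedly combine the two least-probable nodes; the expected code length is the sum of the merged weights.
merge 149/1000 + 163/1000 → 39/125
merge 39/125 + 341/1000 → 653/1000
merge 347/1000 + 653/1000 → 1
L = 39/125 + 653/1000 + 1 = 393/200 = 1.965 bits/symbol.

1.965 bits/symbol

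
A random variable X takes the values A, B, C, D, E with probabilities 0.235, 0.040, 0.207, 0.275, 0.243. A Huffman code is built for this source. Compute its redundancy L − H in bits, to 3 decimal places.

Entropy H = −Σ p log₂ p ≈ 2.1552 bits.
Huffman merges: 1/25+207/1000→247/1000; 47/200+243/1000→239/500; 247/1000+11/40→261/500; 239/500+261/500→1. L = 2247/1000 ≈ 2.2470.
L − H = 2.2470 − 2.1552 = 0.092 bits.

0.092 bits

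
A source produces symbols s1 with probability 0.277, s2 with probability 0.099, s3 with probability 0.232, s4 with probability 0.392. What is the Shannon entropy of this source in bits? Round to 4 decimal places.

H = −Σ pᵢ log₂ pᵢ.
−0.277·log₂(0.277) = 0.5130
−0.099·log₂(0.099) = 0.3303
−0.232·log₂(0.232) = 0.4890
−0.392·log₂(0.392) = 0.5296
Sum ≈ 1.8620 → 1.8620 bits.

1.8620 bits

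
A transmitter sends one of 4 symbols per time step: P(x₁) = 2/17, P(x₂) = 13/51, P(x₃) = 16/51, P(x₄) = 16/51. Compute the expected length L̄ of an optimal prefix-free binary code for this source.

Repeatedly combine the two least-probable nodes; the expected code length is the sum of the merged weights.
merge 2/17 + 13/51 → 19/51
merge 16/51 + 16/51 → 32/51
merge 19/51 + 32/51 → 1
L = 19/51 + 32/51 + 1 = 2 bits/symbol.

2 bits/symbol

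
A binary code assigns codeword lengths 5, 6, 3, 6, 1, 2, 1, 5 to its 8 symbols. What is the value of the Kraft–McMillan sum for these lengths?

With common denominator 2^6 = 64: Σ 2^(−ℓᵢ) = 2/64 + 1/64 + 8/64 + 1/64 + 32/64 + 16/64 + 32/64 + 2/64 = 94/64 = 1.46875.

1.46875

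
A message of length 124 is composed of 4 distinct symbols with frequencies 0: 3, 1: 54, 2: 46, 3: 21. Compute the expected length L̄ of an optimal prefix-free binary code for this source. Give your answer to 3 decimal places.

1.758 bits/symbol

Probabilities are the counts divided by 124.
Repeatedly combine the two least-probable nodes; the expected code length is the sum of the merged weights.
merge 3/124 + 21/124 → 6/31
merge 6/31 + 23/62 → 35/62
merge 27/62 + 35/62 → 1
L = 6/31 + 35/62 + 1 = 109/62 ≈ 1.758 bits/symbol.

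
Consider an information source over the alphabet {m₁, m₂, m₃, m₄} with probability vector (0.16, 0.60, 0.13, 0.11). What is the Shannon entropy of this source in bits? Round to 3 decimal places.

1.598 bits

H = −Σ pᵢ log₂ pᵢ.
−0.16·log₂(0.16) = 0.4230
−0.60·log₂(0.60) = 0.4422
−0.13·log₂(0.13) = 0.3826
−0.11·log₂(0.11) = 0.3503
Sum ≈ 1.5981 → 1.598 bits.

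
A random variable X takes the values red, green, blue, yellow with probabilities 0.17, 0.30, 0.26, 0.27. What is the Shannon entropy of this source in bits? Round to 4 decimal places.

H = −Σ pᵢ log₂ pᵢ.
−0.17·log₂(0.17) = 0.4346
−0.30·log₂(0.30) = 0.5211
−0.26·log₂(0.26) = 0.5053
−0.27·log₂(0.27) = 0.5100
Sum ≈ 1.9710 → 1.9710 bits.

1.9710 bits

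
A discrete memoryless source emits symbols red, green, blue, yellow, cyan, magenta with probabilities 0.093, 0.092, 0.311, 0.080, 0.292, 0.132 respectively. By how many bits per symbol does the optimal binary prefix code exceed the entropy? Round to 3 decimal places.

Entropy H = −Σ p log₂ p ≈ 2.3551 bits.
Huffman merges: 2/25+23/250→43/250; 93/1000+33/250→9/40; 43/250+9/40→397/1000; 73/250+311/1000→603/1000; 397/1000+603/1000→1. L = 2397/1000 ≈ 2.3970.
L − H = 2.3970 − 2.3551 = 0.042 bits.

0.042 bits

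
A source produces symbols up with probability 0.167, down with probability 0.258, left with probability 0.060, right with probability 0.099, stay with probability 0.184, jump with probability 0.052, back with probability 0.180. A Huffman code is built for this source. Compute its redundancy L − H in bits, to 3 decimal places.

Entropy H = −Σ p log₂ p ≈ 2.6258 bits.
Huffman merges: 13/250+3/50→14/125; 99/1000+14/125→211/1000; 167/1000+9/50→347/1000; 23/125+211/1000→79/200; 129/500+347/1000→121/200; 79/200+121/200→1. L = 267/100 ≈ 2.6700.
L − H = 2.6700 − 2.6258 = 0.044 bits.

0.044 bits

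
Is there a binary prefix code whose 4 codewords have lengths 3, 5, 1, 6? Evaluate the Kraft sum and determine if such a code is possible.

0.671875; yes

With common denominator 2^6 = 64: Σ 2^(−ℓᵢ) = 8/64 + 2/64 + 32/64 + 1/64 = 43/64 = 0.671875.
Kraft's inequality requires Σ ≤ 1; here Σ = 0.671875 ≤ 1, so such a prefix code exists.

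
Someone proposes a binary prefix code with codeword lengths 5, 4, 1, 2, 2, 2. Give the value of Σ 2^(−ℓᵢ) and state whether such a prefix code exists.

With common denominator 2^5 = 32: Σ 2^(−ℓᵢ) = 1/32 + 2/32 + 16/32 + 8/32 + 8/32 + 8/32 = 43/32 = 1.34375.
Kraft's inequality requires Σ ≤ 1; here Σ = 1.34375 > 1, so no such prefix code exists.

1.34375; no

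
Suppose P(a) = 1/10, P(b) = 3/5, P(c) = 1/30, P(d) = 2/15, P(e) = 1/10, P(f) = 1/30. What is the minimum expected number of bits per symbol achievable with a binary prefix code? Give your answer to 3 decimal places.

1.867 bits/symbol

Repeatedly combine the two least-probable nodes; the expected code length is the sum of the merged weights.
merge 1/30 + 1/30 → 1/15
merge 1/15 + 1/10 → 1/6
merge 1/10 + 2/15 → 7/30
merge 1/6 + 7/30 → 2/5
merge 2/5 + 3/5 → 1
L = 1/15 + 1/6 + 7/30 + 2/5 + 1 = 28/15 ≈ 1.867 bits/symbol.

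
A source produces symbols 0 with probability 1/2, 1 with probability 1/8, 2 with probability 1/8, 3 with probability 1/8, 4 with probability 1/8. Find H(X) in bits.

2 bits

Each probability is a power of 1/2, so log₂(1/p) is an integer.
H = Σ p·log₂(1/p) = 1/2·1 + 1/8·3 + 1/8·3 + 1/8·3 + 1/8·3 = 2 bits.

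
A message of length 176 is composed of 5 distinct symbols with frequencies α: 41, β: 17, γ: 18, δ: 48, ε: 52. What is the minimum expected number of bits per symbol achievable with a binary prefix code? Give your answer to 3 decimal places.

2.199 bits/symbol

Probabilities are the counts divided by 176.
Repeatedly combine the two least-probable nodes; the expected code length is the sum of the merged weights.
merge 17/176 + 9/88 → 35/176
merge 35/176 + 41/176 → 19/44
merge 3/11 + 13/44 → 25/44
merge 19/44 + 25/44 → 1
L = 35/176 + 19/44 + 25/44 + 1 = 387/176 ≈ 2.199 bits/symbol.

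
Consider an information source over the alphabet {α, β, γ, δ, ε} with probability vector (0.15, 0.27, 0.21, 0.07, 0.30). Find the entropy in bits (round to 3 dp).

H = −Σ pᵢ log₂ pᵢ.
−0.15·log₂(0.15) = 0.4105
−0.27·log₂(0.27) = 0.5100
−0.21·log₂(0.21) = 0.4728
−0.07·log₂(0.07) = 0.2686
−0.30·log₂(0.30) = 0.5211
Sum ≈ 2.1830 → 2.183 bits.

2.183 bits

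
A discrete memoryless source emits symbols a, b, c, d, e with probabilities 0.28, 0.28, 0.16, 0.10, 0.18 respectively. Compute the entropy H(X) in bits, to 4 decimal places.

2.2290 bits

H = −Σ pᵢ log₂ pᵢ.
−0.28·log₂(0.28) = 0.5142
−0.28·log₂(0.28) = 0.5142
−0.16·log₂(0.16) = 0.4230
−0.10·log₂(0.10) = 0.3322
−0.18·log₂(0.18) = 0.4453
Sum ≈ 2.2290 → 2.2290 bits.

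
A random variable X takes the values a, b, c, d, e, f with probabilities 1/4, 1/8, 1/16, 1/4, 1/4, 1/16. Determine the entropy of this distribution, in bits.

2.375 bits

Each probability is a power of 1/2, so log₂(1/p) is an integer.
H = Σ p·log₂(1/p) = 1/4·2 + 1/8·3 + 1/16·4 + 1/4·2 + 1/4·2 + 1/16·4 = 2.375 bits.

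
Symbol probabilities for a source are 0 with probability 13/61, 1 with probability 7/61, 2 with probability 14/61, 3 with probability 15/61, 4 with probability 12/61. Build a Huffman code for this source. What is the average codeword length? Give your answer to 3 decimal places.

Repeatedly combine the two least-probable nodes; the expected code length is the sum of the merged weights.
merge 7/61 + 12/61 → 19/61
merge 13/61 + 14/61 → 27/61
merge 15/61 + 19/61 → 34/61
merge 27/61 + 34/61 → 1
L = 19/61 + 27/61 + 34/61 + 1 = 141/61 ≈ 2.311 bits/symbol.

2.311 bits/symbol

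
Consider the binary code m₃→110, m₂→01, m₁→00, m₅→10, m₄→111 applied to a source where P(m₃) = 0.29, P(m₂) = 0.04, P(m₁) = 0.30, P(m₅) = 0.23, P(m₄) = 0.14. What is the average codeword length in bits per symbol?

2.43 bits/symbol

L̄ = Σ pᵢ·ℓᵢ = 0.29·3 + 0.04·2 + 0.30·2 + 0.23·2 + 0.14·3 = 2.43 bits/symbol.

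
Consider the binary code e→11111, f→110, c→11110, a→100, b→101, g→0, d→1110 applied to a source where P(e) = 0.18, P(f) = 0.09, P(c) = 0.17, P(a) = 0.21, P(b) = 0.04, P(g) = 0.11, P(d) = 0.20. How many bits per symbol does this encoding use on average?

3.68 bits/symbol

L̄ = Σ pᵢ·ℓᵢ = 0.18·5 + 0.09·3 + 0.17·5 + 0.21·3 + 0.04·3 + 0.11·1 + 0.20·4 = 3.68 bits/symbol.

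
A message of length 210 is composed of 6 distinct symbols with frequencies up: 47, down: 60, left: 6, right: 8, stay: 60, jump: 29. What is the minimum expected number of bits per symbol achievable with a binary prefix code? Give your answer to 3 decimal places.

2.271 bits/symbol

Probabilities are the counts divided by 210.
Repeatedly combine the two least-probable nodes; the expected code length is the sum of the merged weights.
merge 1/35 + 4/105 → 1/15
merge 1/15 + 29/210 → 43/210
merge 43/210 + 47/210 → 3/7
merge 2/7 + 2/7 → 4/7
merge 3/7 + 4/7 → 1
L = 1/15 + 43/210 + 3/7 + 4/7 + 1 = 159/70 ≈ 2.271 bits/symbol.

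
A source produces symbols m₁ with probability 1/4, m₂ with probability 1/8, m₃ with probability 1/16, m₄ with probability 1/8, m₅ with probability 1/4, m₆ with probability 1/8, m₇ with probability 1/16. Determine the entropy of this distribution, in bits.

2.625 bits

Each probability is a power of 1/2, so log₂(1/p) is an integer.
H = Σ p·log₂(1/p) = 1/4·2 + 1/8·3 + 1/16·4 + 1/8·3 + 1/4·2 + 1/8·3 + 1/16·4 = 2.625 bits.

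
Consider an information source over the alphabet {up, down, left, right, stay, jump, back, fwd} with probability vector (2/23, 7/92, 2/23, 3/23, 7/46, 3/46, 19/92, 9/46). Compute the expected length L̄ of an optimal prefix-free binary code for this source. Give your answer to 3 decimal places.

2.913 bits/symbol

Repeatedly combine the two least-probable nodes; the expected code length is the sum of the merged weights.
merge 3/46 + 7/92 → 13/92
merge 2/23 + 2/23 → 4/23
merge 3/23 + 13/92 → 25/92
merge 7/46 + 4/23 → 15/46
merge 9/46 + 19/92 → 37/92
merge 25/92 + 15/46 → 55/92
merge 37/92 + 55/92 → 1
L = 13/92 + 4/23 + 25/92 + 15/46 + 37/92 + 55/92 + 1 = 67/23 ≈ 2.913 bits/symbol.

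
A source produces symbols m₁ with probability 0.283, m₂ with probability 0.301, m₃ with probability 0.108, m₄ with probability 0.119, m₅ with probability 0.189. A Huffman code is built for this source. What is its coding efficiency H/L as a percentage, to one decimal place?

Entropy H = −Σ p log₂ p ≈ 2.2033 bits.
Huffman merges: 27/250+119/1000→227/1000; 189/1000+227/1000→52/125; 283/1000+301/1000→73/125; 52/125+73/125→1. L = 2227/1000 ≈ 2.2270.
Efficiency = H/L = 2.2033/2.2270 = 98.9%.

98.9%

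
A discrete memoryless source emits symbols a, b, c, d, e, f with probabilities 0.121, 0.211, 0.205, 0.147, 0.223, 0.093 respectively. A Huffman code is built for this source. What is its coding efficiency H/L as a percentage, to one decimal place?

Entropy H = −Σ p log₂ p ≈ 2.5191 bits.
Huffman merges: 93/1000+121/1000→107/500; 147/1000+41/200→44/125; 211/1000+107/500→17/40; 223/1000+44/125→23/40; 17/40+23/40→1. L = 1283/500 ≈ 2.5660.
Efficiency = H/L = 2.5191/2.5660 = 98.2%.

98.2%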